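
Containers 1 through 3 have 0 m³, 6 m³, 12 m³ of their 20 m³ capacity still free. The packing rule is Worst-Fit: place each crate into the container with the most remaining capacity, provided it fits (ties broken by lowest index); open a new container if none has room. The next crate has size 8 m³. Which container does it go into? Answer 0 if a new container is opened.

3

Containers with room: container 3 (12 m³).
Most room is container 3 with 12 m³ free.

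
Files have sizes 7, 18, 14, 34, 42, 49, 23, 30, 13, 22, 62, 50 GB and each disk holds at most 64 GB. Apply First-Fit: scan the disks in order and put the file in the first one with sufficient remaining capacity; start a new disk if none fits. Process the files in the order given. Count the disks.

7 disks

Put 7 GB in disk 1; 57 GB remain.
Put 18 GB in disk 1; 39 GB remain.
Put 14 GB in disk 1; 25 GB remain.
Put 34 GB in disk 2; 30 GB remain.
Put 42 GB in disk 3; 22 GB remain.
Put 49 GB in disk 4; 15 GB remain.
Put 23 GB in disk 1; 2 GB remain.
Put 30 GB in disk 2; 0 GB remain.
Put 13 GB in disk 3; 9 GB remain.
Put 22 GB in disk 5; 42 GB remain.
Put 62 GB in disk 6; 2 GB remain.
Put 50 GB in disk 7; 14 GB remain.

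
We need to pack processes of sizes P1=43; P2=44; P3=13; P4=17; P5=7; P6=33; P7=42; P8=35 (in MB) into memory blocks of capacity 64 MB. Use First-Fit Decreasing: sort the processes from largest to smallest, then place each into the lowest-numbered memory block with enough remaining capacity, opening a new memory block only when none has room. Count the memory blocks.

5

Sorted descending: 44, 43, 42, 35, 33, 17, 13, 7.
memory block 1: place 44 MB, 20 MB left
memory block 2: place 43 MB, 21 MB left
memory block 3: place 42 MB, 22 MB left
memory block 4: place 35 MB, 29 MB left
memory block 5: place 33 MB, 31 MB left
memory block 1: place 17 MB, 3 MB left
memory block 2: place 13 MB, 8 MB left
memory block 2: place 7 MB, 1 MB left
Final memory blocks: [44,17] [43,13,7] [42] [35] [33].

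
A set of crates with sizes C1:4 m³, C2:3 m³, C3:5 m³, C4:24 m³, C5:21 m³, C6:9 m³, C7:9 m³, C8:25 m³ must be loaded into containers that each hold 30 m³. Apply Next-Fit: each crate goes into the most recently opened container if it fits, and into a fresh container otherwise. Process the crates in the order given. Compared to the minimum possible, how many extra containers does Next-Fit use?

Next-Fit: [4,3,5] [24] [21,9] [9] [25] → 5 containers.
Total size 100 m³; any packing needs at least ⌈100/30⌉ = 4 containers.
An optimal packing achieves that bound: [25,5] [24,4] [21,9] [9,3] → 4 containers.
Excess: 5 − 4 = 1.

1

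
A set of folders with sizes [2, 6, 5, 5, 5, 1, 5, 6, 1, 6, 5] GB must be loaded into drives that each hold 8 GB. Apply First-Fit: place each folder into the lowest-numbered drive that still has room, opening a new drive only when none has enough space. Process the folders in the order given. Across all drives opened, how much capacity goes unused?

drive 1: place 2 GB, 6 GB left
drive 1: place 6 GB, 0 GB left
drive 2: place 5 GB, 3 GB left
drive 3: place 5 GB, 3 GB left
drive 4: place 5 GB, 3 GB left
drive 2: place 1 GB, 2 GB left
drive 5: place 5 GB, 3 GB left
drive 6: place 6 GB, 2 GB left
drive 2: place 1 GB, 1 GB left
drive 7: place 6 GB, 2 GB left
drive 8: place 5 GB, 3 GB left
8 drives × 8 GB = 64 GB; used 47 GB; unused 17 GB.

17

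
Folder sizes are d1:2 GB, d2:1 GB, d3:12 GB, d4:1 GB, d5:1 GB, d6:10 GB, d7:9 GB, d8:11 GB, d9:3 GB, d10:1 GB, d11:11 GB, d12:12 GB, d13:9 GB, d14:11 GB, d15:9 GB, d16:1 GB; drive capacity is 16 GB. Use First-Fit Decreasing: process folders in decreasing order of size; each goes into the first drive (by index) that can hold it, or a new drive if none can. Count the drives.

Sorted descending: 12, 12, 11, 11, 11, 10, 9, 9, 9, 3, 2, 1, 1, 1, 1, 1.
Put 12 GB in drive 1; 4 GB remain.
Put 12 GB in drive 2; 4 GB remain.
Put 11 GB in drive 3; 5 GB remain.
Put 11 GB in drive 4; 5 GB remain.
Put 11 GB in drive 5; 5 GB remain.
Put 10 GB in drive 6; 6 GB remain.
Put 9 GB in drive 7; 7 GB remain.
Put 9 GB in drive 8; 7 GB remain.
Put 9 GB in drive 9; 7 GB remain.
Put 3 GB in drive 1; 1 GB remain.
Put 2 GB in drive 2; 2 GB remain.
Put 1 GB in drive 1; 0 GB remain.
Put 1 GB in drive 2; 1 GB remain.
Put 1 GB in drive 2; 0 GB remain.
Put 1 GB in drive 3; 4 GB remain.
Put 1 GB in drive 3; 3 GB remain.

9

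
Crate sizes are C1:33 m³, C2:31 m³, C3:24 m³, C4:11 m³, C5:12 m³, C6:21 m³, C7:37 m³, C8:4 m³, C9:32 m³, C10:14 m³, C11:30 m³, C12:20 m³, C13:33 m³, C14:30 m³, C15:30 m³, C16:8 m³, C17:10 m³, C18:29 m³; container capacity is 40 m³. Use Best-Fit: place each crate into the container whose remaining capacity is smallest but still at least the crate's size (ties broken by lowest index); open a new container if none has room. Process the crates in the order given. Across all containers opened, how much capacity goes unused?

71

container 1: place C1 (33 m³), 7 m³ left
container 2: place C2 (31 m³), 9 m³ left
container 3: place C3 (24 m³), 16 m³ left
container 3: place C4 (11 m³), 5 m³ left
container 4: place C5 (12 m³), 28 m³ left
container 4: place C6 (21 m³), 7 m³ left
container 5: place C7 (37 m³), 3 m³ left
container 3: place C8 (4 m³), 1 m³ left
container 6: place C9 (32 m³), 8 m³ left
container 7: place C10 (14 m³), 26 m³ left
container 8: place C11 (30 m³), 10 m³ left
container 7: place C12 (20 m³), 6 m³ left
container 9: place C13 (33 m³), 7 m³ left
container 10: place C14 (30 m³), 10 m³ left
container 11: place C15 (30 m³), 10 m³ left
container 6: place C16 (8 m³), 0 m³ left
container 8: place C17 (10 m³), 0 m³ left
container 12: place C18 (29 m³), 11 m³ left
12 containers × 40 m³ = 480 m³; used 409 m³; unused 71 m³.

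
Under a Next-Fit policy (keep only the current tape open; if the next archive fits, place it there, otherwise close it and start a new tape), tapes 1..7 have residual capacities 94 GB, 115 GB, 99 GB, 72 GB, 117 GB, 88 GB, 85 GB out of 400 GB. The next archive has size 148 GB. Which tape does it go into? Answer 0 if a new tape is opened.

Next-Fit only looks at tape 7, which has 85 GB free.
148 GB does not fit, so a new tape is opened.

0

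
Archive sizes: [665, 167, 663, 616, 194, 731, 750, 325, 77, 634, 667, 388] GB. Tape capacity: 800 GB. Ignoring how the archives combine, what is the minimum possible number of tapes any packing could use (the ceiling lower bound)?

8

Total size = 665 + 167 + 663 + 616 + 194 + 731 + 750 + 325 + 77 + 634 + 667 + 388 = 5877 GB.
⌈5877 / 800⌉ = 8.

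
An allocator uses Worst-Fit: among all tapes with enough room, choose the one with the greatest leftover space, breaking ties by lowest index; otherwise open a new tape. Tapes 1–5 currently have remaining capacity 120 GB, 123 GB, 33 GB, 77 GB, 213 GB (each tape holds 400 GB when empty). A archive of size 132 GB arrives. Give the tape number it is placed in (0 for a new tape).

Tapes with room: tape 5 (213 GB).
Most room is tape 5 with 213 GB free.

5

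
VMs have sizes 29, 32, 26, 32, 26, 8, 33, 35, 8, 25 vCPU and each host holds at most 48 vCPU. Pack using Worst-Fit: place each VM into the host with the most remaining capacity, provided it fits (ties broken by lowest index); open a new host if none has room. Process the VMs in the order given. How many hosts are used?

29 vCPU → host 1 (remaining 19 vCPU)
32 vCPU → host 2 (remaining 16 vCPU)
26 vCPU → host 3 (remaining 22 vCPU)
32 vCPU → host 4 (remaining 16 vCPU)
26 vCPU → host 5 (remaining 22 vCPU)
8 vCPU → host 3 (remaining 14 vCPU)
33 vCPU → host 6 (remaining 15 vCPU)
35 vCPU → host 7 (remaining 13 vCPU)
8 vCPU → host 5 (remaining 14 vCPU)
25 vCPU → host 8 (remaining 23 vCPU)
Final hosts: [29] [32] [26,8] [32] [26,8] [33] [35] [25].

8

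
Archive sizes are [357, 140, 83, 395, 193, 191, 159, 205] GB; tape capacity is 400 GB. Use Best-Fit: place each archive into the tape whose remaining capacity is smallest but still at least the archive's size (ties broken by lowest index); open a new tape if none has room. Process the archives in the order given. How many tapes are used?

5

357 GB → tape 1 (remaining 43 GB)
140 GB → tape 2 (remaining 260 GB)
83 GB → tape 2 (remaining 177 GB)
395 GB → tape 3 (remaining 5 GB)
193 GB → tape 4 (remaining 207 GB)
191 GB → tape 4 (remaining 16 GB)
159 GB → tape 2 (remaining 18 GB)
205 GB → tape 5 (remaining 195 GB)
Final tapes: [357] [140,83,159] [395] [193,191] [205].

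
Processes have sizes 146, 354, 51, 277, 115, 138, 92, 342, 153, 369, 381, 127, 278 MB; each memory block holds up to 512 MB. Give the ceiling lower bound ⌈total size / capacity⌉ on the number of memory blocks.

Total size = 146 + 354 + 51 + 277 + 115 + 138 + 92 + 342 + 153 + 369 + 381 + 127 + 278 = 2823 MB.
⌈2823 / 512⌉ = 6.

6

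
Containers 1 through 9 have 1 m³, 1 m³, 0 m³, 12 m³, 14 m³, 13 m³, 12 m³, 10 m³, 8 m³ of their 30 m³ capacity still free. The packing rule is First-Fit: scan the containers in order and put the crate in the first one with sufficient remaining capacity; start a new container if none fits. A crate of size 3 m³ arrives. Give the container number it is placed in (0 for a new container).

4

Containers with room: container 4 (12 m³), container 5 (14 m³), container 6 (13 m³), container 7 (12 m³), container 8 (10 m³), container 9 (8 m³).
The first with room is container 4.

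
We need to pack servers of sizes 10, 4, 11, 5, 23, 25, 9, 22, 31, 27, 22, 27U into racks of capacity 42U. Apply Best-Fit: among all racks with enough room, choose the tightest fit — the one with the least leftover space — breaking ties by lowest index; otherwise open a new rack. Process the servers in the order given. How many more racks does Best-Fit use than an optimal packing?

Best-Fit: [10,4,11,5,9] [23] [25] [22] [31] [27] [22] [27] → 8 racks.
7 servers exceed 21U (half the capacity), and no two of those can share a rack, so at least 7 racks are needed.
An optimal packing achieves that bound: [31,11] [27,10,5] [27,9,4] [25] [23] [22] [22] → 7 racks.
Excess: 8 − 7 = 1.

1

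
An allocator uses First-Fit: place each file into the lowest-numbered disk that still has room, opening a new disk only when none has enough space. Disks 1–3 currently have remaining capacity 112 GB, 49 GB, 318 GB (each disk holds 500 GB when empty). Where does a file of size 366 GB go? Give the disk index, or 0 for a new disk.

0

No disk has ≥ 366 GB free, so a new disk is opened.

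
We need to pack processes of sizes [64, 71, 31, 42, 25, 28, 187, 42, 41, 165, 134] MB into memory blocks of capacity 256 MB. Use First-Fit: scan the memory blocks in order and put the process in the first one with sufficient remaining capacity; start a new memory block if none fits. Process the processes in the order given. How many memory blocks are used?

64 MB → memory block 1 (remaining 192 MB)
71 MB → memory block 1 (remaining 121 MB)
31 MB → memory block 1 (remaining 90 MB)
42 MB → memory block 1 (remaining 48 MB)
25 MB → memory block 1 (remaining 23 MB)
28 MB → memory block 2 (remaining 228 MB)
187 MB → memory block 2 (remaining 41 MB)
42 MB → memory block 3 (remaining 214 MB)
41 MB → memory block 2 (remaining 0 MB)
165 MB → memory block 3 (remaining 49 MB)
134 MB → memory block 4 (remaining 122 MB)

4 memory blocks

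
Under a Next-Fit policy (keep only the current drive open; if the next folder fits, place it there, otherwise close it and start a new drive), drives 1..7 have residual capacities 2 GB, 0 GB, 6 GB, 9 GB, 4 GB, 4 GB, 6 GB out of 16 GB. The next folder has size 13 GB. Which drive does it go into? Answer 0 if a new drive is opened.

Next-Fit only looks at drive 7, which has 6 GB free.
13 GB does not fit, so a new drive is opened.

0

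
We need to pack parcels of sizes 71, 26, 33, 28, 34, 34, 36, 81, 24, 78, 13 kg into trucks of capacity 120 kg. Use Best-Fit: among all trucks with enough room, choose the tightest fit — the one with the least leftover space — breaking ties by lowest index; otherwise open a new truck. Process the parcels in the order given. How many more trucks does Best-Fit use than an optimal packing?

Best-Fit: [71,26,13] [33,28,34,24] [34,36] [81] [78] → 5 trucks.
Total size 458 kg; any packing needs at least ⌈458/120⌉ = 4 trucks.
An optimal packing achieves that bound: [81,36] [78,34] [71,34,13] [33,28,26,24] → 4 trucks.
Excess: 5 − 4 = 1.

1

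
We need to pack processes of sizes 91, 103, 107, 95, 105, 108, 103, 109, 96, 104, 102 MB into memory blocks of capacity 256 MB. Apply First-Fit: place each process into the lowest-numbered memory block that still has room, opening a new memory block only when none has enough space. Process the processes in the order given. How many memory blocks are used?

memory block 1: place 91 MB, 165 MB left
memory block 1: place 103 MB, 62 MB left
memory block 2: place 107 MB, 149 MB left
memory block 2: place 95 MB, 54 MB left
memory block 3: place 105 MB, 151 MB left
memory block 3: place 108 MB, 43 MB left
memory block 4: place 103 MB, 153 MB left
memory block 4: place 109 MB, 44 MB left
memory block 5: place 96 MB, 160 MB left
memory block 5: place 104 MB, 56 MB left
memory block 6: place 102 MB, 154 MB left
Final memory blocks: [91,103] [107,95] [105,108] [103,109] [96,104] [102].

6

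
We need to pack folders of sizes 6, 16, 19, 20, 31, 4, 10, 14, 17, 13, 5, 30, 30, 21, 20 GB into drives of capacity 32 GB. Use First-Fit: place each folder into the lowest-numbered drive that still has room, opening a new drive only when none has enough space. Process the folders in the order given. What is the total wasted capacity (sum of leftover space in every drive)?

64

drive 1: place 6 GB, 26 GB left
drive 1: place 16 GB, 10 GB left
drive 2: place 19 GB, 13 GB left
drive 3: place 20 GB, 12 GB left
drive 4: place 31 GB, 1 GB left
drive 1: place 4 GB, 6 GB left
drive 2: place 10 GB, 3 GB left
drive 5: place 14 GB, 18 GB left
drive 5: place 17 GB, 1 GB left
drive 6: place 13 GB, 19 GB left
drive 1: place 5 GB, 1 GB left
drive 7: place 30 GB, 2 GB left
drive 8: place 30 GB, 2 GB left
drive 9: place 21 GB, 11 GB left
drive 10: place 20 GB, 12 GB left
10 drives × 32 GB = 320 GB; used 256 GB; unused 64 GB.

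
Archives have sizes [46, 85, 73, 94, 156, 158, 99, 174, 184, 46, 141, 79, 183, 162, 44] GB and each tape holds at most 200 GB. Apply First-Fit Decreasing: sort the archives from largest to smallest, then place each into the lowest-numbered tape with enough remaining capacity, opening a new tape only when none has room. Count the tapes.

10 tapes

Sorted descending: 184, 183, 174, 162, 158, 156, 141, 99, 94, 85, 79, 73, 46, 46, 44.
tape 1: place 184 GB, 16 GB left
tape 2: place 183 GB, 17 GB left
tape 3: place 174 GB, 26 GB left
tape 4: place 162 GB, 38 GB left
tape 5: place 158 GB, 42 GB left
tape 6: place 156 GB, 44 GB left
tape 7: place 141 GB, 59 GB left
tape 8: place 99 GB, 101 GB left
tape 8: place 94 GB, 7 GB left
tape 9: place 85 GB, 115 GB left
tape 9: place 79 GB, 36 GB left
tape 10: place 73 GB, 127 GB left
tape 7: place 46 GB, 13 GB left
tape 10: place 46 GB, 81 GB left
tape 6: place 44 GB, 0 GB left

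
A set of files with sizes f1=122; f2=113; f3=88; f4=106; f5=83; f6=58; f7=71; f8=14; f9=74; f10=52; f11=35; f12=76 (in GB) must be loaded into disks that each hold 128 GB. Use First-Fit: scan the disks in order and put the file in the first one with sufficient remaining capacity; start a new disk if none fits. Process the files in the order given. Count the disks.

9 disks

Put f1 (122 GB) in disk 1; 6 GB remain.
Put f2 (113 GB) in disk 2; 15 GB remain.
Put f3 (88 GB) in disk 3; 40 GB remain.
Put f4 (106 GB) in disk 4; 22 GB remain.
Put f5 (83 GB) in disk 5; 45 GB remain.
Put f6 (58 GB) in disk 6; 70 GB remain.
Put f7 (71 GB) in disk 7; 57 GB remain.
Put f8 (14 GB) in disk 2; 1 GB remain.
Put f9 (74 GB) in disk 8; 54 GB remain.
Put f10 (52 GB) in disk 6; 18 GB remain.
Put f11 (35 GB) in disk 3; 5 GB remain.
Put f12 (76 GB) in disk 9; 52 GB remain.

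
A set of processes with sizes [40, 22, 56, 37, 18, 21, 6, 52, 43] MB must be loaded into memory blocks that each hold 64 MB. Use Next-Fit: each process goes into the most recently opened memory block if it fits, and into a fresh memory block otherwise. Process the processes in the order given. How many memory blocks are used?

6

40 MB → memory block 1 (remaining 24 MB)
22 MB → memory block 1 (remaining 2 MB)
56 MB → memory block 2 (remaining 8 MB)
37 MB → memory block 3 (remaining 27 MB)
18 MB → memory block 3 (remaining 9 MB)
21 MB → memory block 4 (remaining 43 MB)
6 MB → memory block 4 (remaining 37 MB)
52 MB → memory block 5 (remaining 12 MB)
43 MB → memory block 6 (remaining 21 MB)
Final memory blocks: [40,22] [56] [37,18] [21,6] [52] [43].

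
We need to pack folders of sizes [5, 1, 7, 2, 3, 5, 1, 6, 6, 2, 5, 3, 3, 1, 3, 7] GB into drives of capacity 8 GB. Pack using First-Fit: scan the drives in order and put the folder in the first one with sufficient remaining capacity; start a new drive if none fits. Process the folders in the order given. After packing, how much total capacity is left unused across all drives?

Put 5 GB in drive 1; 3 GB remain.
Put 1 GB in drive 1; 2 GB remain.
Put 7 GB in drive 2; 1 GB remain.
Put 2 GB in drive 1; 0 GB remain.
Put 3 GB in drive 3; 5 GB remain.
Put 5 GB in drive 3; 0 GB remain.
Put 1 GB in drive 2; 0 GB remain.
Put 6 GB in drive 4; 2 GB remain.
Put 6 GB in drive 5; 2 GB remain.
Put 2 GB in drive 4; 0 GB remain.
Put 5 GB in drive 6; 3 GB remain.
Put 3 GB in drive 6; 0 GB remain.
Put 3 GB in drive 7; 5 GB remain.
Put 1 GB in drive 5; 1 GB remain.
Put 3 GB in drive 7; 2 GB remain.
Put 7 GB in drive 8; 1 GB remain.
8 drives × 8 GB = 64 GB; used 60 GB; unused 4 GB.

4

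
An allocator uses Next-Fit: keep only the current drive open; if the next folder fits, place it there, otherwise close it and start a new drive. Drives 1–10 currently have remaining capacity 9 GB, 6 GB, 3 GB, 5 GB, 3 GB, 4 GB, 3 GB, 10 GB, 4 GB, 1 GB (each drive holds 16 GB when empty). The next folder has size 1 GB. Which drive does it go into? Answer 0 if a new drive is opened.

10

Next-Fit only looks at drive 10, which has 1 GB free.
1 GB fits there.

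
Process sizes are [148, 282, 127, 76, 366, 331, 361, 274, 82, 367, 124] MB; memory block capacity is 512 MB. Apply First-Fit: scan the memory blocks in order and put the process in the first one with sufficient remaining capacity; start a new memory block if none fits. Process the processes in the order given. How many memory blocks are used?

148 MB → memory block 1 (remaining 364 MB)
282 MB → memory block 1 (remaining 82 MB)
127 MB → memory block 2 (remaining 385 MB)
76 MB → memory block 1 (remaining 6 MB)
366 MB → memory block 2 (remaining 19 MB)
331 MB → memory block 3 (remaining 181 MB)
361 MB → memory block 4 (remaining 151 MB)
274 MB → memory block 5 (remaining 238 MB)
82 MB → memory block 3 (remaining 99 MB)
367 MB → memory block 6 (remaining 145 MB)
124 MB → memory block 4 (remaining 27 MB)

6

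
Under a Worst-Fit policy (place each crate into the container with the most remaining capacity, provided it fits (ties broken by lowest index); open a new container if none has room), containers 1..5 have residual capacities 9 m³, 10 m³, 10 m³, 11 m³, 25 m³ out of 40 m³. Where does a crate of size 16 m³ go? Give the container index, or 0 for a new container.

Containers with room: container 5 (25 m³).
Most room is container 5 with 25 m³ free.

5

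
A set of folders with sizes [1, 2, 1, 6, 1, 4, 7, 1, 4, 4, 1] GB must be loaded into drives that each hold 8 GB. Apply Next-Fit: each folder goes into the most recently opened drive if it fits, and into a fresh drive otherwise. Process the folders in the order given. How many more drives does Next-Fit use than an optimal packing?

Next-Fit: [1,2,1] [6,1] [4] [7,1] [4,4] [1] → 6 drives.
Total size 32 GB; any packing needs at least ⌈32/8⌉ = 4 drives.
An optimal packing achieves that bound: [7,1] [6,2] [4,4] [4,1,1,1,1] → 4 drives.
Excess: 6 − 4 = 2.

2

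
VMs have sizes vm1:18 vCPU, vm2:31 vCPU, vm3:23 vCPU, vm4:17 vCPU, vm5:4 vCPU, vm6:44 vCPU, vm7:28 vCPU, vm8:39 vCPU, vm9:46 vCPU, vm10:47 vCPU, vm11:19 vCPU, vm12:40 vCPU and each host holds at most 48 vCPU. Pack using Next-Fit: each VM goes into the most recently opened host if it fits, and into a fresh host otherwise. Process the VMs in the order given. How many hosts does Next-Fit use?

Put vm1 (18 vCPU) in host 1; 30 vCPU remain.
Put vm2 (31 vCPU) in host 2; 17 vCPU remain.
Put vm3 (23 vCPU) in host 3; 25 vCPU remain.
Put vm4 (17 vCPU) in host 3; 8 vCPU remain.
Put vm5 (4 vCPU) in host 3; 4 vCPU remain.
Put vm6 (44 vCPU) in host 4; 4 vCPU remain.
Put vm7 (28 vCPU) in host 5; 20 vCPU remain.
Put vm8 (39 vCPU) in host 6; 9 vCPU remain.
Put vm9 (46 vCPU) in host 7; 2 vCPU remain.
Put vm10 (47 vCPU) in host 8; 1 vCPU remain.
Put vm11 (19 vCPU) in host 9; 29 vCPU remain.
Put vm12 (40 vCPU) in host 10; 8 vCPU remain.

10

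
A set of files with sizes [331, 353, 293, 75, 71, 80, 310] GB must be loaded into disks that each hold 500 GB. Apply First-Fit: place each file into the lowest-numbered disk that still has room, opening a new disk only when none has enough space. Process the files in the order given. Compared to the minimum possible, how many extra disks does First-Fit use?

First-Fit: [331,75,71] [353,80] [293] [310] → 4 disks.
Total size 1513 GB; any packing needs at least ⌈1513/500⌉ = 4 disks.
So 4 is already optimal.

0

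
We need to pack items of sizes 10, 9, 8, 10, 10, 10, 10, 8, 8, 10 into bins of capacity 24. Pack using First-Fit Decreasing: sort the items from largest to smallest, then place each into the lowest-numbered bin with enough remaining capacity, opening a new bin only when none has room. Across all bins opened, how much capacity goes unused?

27

Sorted descending: 10, 10, 10, 10, 10, 10, 9, 8, 8, 8.
Put 10 in bin 1; 14 remain.
Put 10 in bin 1; 4 remain.
Put 10 in bin 2; 14 remain.
Put 10 in bin 2; 4 remain.
Put 10 in bin 3; 14 remain.
Put 10 in bin 3; 4 remain.
Put 9 in bin 4; 15 remain.
Put 8 in bin 4; 7 remain.
Put 8 in bin 5; 16 remain.
Put 8 in bin 5; 8 remain.
5 bins × 24 = 120; used 93; unused 27.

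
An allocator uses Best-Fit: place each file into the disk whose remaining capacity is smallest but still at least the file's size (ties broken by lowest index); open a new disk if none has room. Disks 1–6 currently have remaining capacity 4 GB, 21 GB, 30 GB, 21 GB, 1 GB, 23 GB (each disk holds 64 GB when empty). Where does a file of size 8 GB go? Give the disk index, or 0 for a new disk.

2

Disks with room: disk 2 (21 GB), disk 3 (30 GB), disk 4 (21 GB), disk 6 (23 GB).
Tightest fit is disk 2 with 21 GB free.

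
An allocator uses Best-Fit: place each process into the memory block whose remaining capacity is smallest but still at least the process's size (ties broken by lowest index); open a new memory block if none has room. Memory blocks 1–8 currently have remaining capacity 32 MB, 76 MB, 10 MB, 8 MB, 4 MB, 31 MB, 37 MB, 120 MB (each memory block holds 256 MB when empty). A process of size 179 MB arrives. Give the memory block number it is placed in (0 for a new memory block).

No memory block has ≥ 179 MB free, so a new memory block is opened.

0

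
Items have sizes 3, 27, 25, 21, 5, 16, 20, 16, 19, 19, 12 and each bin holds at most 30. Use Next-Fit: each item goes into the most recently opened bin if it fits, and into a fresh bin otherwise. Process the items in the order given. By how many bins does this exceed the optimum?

1

Next-Fit: [3,27] [25] [21,5] [16] [20] [16] [19] [19] [12] → 9 bins.
8 items exceed 15 (half the capacity), and no two of those can share a bin, so at least 8 bins are needed.
An optimal packing achieves that bound: [27,3] [25,5] [21] [20] [19] [19] [16,12] [16] → 8 bins.
Excess: 9 − 8 = 1.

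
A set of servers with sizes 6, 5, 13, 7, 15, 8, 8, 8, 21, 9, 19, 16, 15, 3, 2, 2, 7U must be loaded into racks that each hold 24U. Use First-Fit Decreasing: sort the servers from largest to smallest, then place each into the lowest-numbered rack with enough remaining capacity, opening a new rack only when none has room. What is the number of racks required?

Sorted descending: 21, 19, 16, 15, 15, 13, 9, 8, 8, 8, 7, 7, 6, 5, 3, 2, 2.
rack 1: place 21U, 3U left
rack 2: place 19U, 5U left
rack 3: place 16U, 8U left
rack 4: place 15U, 9U left
rack 5: place 15U, 9U left
rack 6: place 13U, 11U left
rack 4: place 9U, 0U left
rack 3: place 8U, 0U left
rack 5: place 8U, 1U left
rack 6: place 8U, 3U left
rack 7: place 7U, 17U left
rack 7: place 7U, 10U left
rack 7: place 6U, 4U left
rack 2: place 5U, 0U left
rack 1: place 3U, 0U left
rack 6: place 2U, 1U left
rack 7: place 2U, 2U left
Final racks: [21,3] [19,5] [16,8] [15,9] [15,8] [13,8,2] [7,7,6,2].

7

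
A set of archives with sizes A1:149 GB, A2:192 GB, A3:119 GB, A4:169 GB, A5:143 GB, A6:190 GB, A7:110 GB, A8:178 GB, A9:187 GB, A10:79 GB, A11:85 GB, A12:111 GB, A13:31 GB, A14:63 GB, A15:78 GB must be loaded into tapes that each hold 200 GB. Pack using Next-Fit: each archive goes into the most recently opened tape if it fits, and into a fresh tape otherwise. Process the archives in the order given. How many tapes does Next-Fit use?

12

A1 (149 GB) → tape 1 (remaining 51 GB)
A2 (192 GB) → tape 2 (remaining 8 GB)
A3 (119 GB) → tape 3 (remaining 81 GB)
A4 (169 GB) → tape 4 (remaining 31 GB)
A5 (143 GB) → tape 5 (remaining 57 GB)
A6 (190 GB) → tape 6 (remaining 10 GB)
A7 (110 GB) → tape 7 (remaining 90 GB)
A8 (178 GB) → tape 8 (remaining 22 GB)
A9 (187 GB) → tape 9 (remaining 13 GB)
A10 (79 GB) → tape 10 (remaining 121 GB)
A11 (85 GB) → tape 10 (remaining 36 GB)
A12 (111 GB) → tape 11 (remaining 89 GB)
A13 (31 GB) → tape 11 (remaining 58 GB)
A14 (63 GB) → tape 12 (remaining 137 GB)
A15 (78 GB) → tape 12 (remaining 59 GB)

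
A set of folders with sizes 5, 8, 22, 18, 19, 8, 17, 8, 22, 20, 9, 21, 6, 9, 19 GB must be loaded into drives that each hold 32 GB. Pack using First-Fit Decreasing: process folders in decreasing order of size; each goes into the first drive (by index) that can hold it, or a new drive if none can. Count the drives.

8

Sorted descending: 22, 22, 21, 20, 19, 19, 18, 17, 9, 9, 8, 8, 8, 6, 5.
Put 22 GB in drive 1; 10 GB remain.
Put 22 GB in drive 2; 10 GB remain.
Put 21 GB in drive 3; 11 GB remain.
Put 20 GB in drive 4; 12 GB remain.
Put 19 GB in drive 5; 13 GB remain.
Put 19 GB in drive 6; 13 GB remain.
Put 18 GB in drive 7; 14 GB remain.
Put 17 GB in drive 8; 15 GB remain.
Put 9 GB in drive 1; 1 GB remain.
Put 9 GB in drive 2; 1 GB remain.
Put 8 GB in drive 3; 3 GB remain.
Put 8 GB in drive 4; 4 GB remain.
Put 8 GB in drive 5; 5 GB remain.
Put 6 GB in drive 6; 7 GB remain.
Put 5 GB in drive 5; 0 GB remain.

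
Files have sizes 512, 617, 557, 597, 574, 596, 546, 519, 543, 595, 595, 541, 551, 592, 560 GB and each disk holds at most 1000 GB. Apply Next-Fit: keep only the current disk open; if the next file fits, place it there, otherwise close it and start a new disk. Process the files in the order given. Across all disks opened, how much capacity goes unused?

Put 512 GB in disk 1; 488 GB remain.
Put 617 GB in disk 2; 383 GB remain.
Put 557 GB in disk 3; 443 GB remain.
Put 597 GB in disk 4; 403 GB remain.
Put 574 GB in disk 5; 426 GB remain.
Put 596 GB in disk 6; 404 GB remain.
Put 546 GB in disk 7; 454 GB remain.
Put 519 GB in disk 8; 481 GB remain.
Put 543 GB in disk 9; 457 GB remain.
Put 595 GB in disk 10; 405 GB remain.
Put 595 GB in disk 11; 405 GB remain.
Put 541 GB in disk 12; 459 GB remain.
Put 551 GB in disk 13; 449 GB remain.
Put 592 GB in disk 14; 408 GB remain.
Put 560 GB in disk 15; 440 GB remain.
15 disks × 1000 GB = 15000 GB; used 8495 GB; unused 6505 GB.

6505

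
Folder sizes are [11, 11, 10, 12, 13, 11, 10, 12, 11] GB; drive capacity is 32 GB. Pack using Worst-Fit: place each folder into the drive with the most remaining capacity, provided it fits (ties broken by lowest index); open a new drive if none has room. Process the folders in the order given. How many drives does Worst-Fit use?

4

drive 1: place 11 GB, 21 GB left
drive 1: place 11 GB, 10 GB left
drive 1: place 10 GB, 0 GB left
drive 2: place 12 GB, 20 GB left
drive 2: place 13 GB, 7 GB left
drive 3: place 11 GB, 21 GB left
drive 3: place 10 GB, 11 GB left
drive 4: place 12 GB, 20 GB left
drive 4: place 11 GB, 9 GB left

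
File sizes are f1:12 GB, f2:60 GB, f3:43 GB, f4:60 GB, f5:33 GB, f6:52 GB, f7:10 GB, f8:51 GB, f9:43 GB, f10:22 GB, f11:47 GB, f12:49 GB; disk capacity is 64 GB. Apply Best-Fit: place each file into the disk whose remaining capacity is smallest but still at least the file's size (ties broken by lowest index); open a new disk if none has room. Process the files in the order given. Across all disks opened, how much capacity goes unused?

94

f1 (12 GB) → disk 1 (remaining 52 GB)
f2 (60 GB) → disk 2 (remaining 4 GB)
f3 (43 GB) → disk 1 (remaining 9 GB)
f4 (60 GB) → disk 3 (remaining 4 GB)
f5 (33 GB) → disk 4 (remaining 31 GB)
f6 (52 GB) → disk 5 (remaining 12 GB)
f7 (10 GB) → disk 5 (remaining 2 GB)
f8 (51 GB) → disk 6 (remaining 13 GB)
f9 (43 GB) → disk 7 (remaining 21 GB)
f10 (22 GB) → disk 4 (remaining 9 GB)
f11 (47 GB) → disk 8 (remaining 17 GB)
f12 (49 GB) → disk 9 (remaining 15 GB)
9 disks × 64 GB = 576 GB; used 482 GB; unused 94 GB.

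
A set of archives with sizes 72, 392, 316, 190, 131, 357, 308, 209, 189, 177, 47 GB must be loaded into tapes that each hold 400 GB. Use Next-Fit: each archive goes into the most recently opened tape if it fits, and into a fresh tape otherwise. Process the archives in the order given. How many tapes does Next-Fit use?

72 GB → tape 1 (remaining 328 GB)
392 GB → tape 2 (remaining 8 GB)
316 GB → tape 3 (remaining 84 GB)
190 GB → tape 4 (remaining 210 GB)
131 GB → tape 4 (remaining 79 GB)
357 GB → tape 5 (remaining 43 GB)
308 GB → tape 6 (remaining 92 GB)
209 GB → tape 7 (remaining 191 GB)
189 GB → tape 7 (remaining 2 GB)
177 GB → tape 8 (remaining 223 GB)
47 GB → tape 8 (remaining 176 GB)

8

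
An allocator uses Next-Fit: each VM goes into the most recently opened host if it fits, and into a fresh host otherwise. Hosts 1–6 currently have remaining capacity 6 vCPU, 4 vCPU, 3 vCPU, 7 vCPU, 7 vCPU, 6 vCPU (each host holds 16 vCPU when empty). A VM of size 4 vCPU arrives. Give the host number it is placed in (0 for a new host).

Next-Fit only looks at host 6, which has 6 vCPU free.
4 vCPU fits there.

6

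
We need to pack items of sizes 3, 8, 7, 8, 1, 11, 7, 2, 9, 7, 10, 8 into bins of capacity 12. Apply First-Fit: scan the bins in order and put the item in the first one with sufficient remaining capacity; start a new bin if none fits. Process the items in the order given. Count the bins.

3 → bin 1 (remaining 9)
8 → bin 1 (remaining 1)
7 → bin 2 (remaining 5)
8 → bin 3 (remaining 4)
1 → bin 1 (remaining 0)
11 → bin 4 (remaining 1)
7 → bin 5 (remaining 5)
2 → bin 2 (remaining 3)
9 → bin 6 (remaining 3)
7 → bin 7 (remaining 5)
10 → bin 8 (remaining 2)
8 → bin 9 (remaining 4)

9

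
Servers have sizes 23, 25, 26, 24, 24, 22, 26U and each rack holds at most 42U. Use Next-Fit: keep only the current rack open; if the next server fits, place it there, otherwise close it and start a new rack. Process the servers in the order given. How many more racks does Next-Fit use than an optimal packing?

Next-Fit: [23] [25] [26] [24] [24] [22] [26] → 7 racks.
7 servers exceed 21U (half the capacity), and no two of those can share a rack, so at least 7 racks are needed.
So 7 is already optimal.

0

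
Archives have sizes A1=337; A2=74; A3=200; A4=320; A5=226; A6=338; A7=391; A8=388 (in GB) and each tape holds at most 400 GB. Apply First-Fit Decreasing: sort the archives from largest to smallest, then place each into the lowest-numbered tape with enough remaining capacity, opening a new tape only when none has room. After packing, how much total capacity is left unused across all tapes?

Sorted descending: 391, 388, 338, 337, 320, 226, 200, 74.
391 GB → tape 1 (remaining 9 GB)
388 GB → tape 2 (remaining 12 GB)
338 GB → tape 3 (remaining 62 GB)
337 GB → tape 4 (remaining 63 GB)
320 GB → tape 5 (remaining 80 GB)
226 GB → tape 6 (remaining 174 GB)
200 GB → tape 7 (remaining 200 GB)
74 GB → tape 5 (remaining 6 GB)
7 tapes × 400 GB = 2800 GB; used 2274 GB; unused 526 GB.

526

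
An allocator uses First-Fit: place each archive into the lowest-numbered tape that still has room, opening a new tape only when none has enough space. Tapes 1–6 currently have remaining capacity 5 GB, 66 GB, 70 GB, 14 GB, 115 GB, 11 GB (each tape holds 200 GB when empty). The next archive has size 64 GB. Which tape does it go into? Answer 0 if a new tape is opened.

2

Tapes with room: tape 2 (66 GB), tape 3 (70 GB), tape 5 (115 GB).
The first with room is tape 2.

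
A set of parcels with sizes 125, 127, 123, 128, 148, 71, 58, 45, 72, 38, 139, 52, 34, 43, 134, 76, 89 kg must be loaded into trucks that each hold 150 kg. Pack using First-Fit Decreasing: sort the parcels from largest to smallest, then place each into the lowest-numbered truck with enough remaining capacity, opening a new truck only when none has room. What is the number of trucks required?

12 trucks

Sorted descending: 148, 139, 134, 128, 127, 125, 123, 89, 76, 72, 71, 58, 52, 45, 43, 38, 34.
truck 1: place 148 kg, 2 kg left
truck 2: place 139 kg, 11 kg left
truck 3: place 134 kg, 16 kg left
truck 4: place 128 kg, 22 kg left
truck 5: place 127 kg, 23 kg left
truck 6: place 125 kg, 25 kg left
truck 7: place 123 kg, 27 kg left
truck 8: place 89 kg, 61 kg left
truck 9: place 76 kg, 74 kg left
truck 9: place 72 kg, 2 kg left
truck 10: place 71 kg, 79 kg left
truck 8: place 58 kg, 3 kg left
truck 10: place 52 kg, 27 kg left
truck 11: place 45 kg, 105 kg left
truck 11: place 43 kg, 62 kg left
truck 11: place 38 kg, 24 kg left
truck 12: place 34 kg, 116 kg left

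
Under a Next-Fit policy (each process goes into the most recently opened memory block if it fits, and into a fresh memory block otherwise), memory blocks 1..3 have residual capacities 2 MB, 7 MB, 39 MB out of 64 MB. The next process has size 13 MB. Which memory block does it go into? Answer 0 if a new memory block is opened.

3

Next-Fit only looks at memory block 3, which has 39 MB free.
13 MB fits there.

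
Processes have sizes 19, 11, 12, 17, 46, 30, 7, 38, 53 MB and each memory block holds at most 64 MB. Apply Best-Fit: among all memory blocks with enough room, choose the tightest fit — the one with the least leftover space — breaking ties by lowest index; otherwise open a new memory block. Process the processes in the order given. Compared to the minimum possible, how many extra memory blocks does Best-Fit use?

Best-Fit: [19,11,12,17] [46,7] [30] [38] [53] → 5 memory blocks.
Total size 233 MB; any packing needs at least ⌈233/64⌉ = 4 memory blocks.
An optimal packing achieves that bound: [53,11] [46,17] [38,19,7] [30,12] → 4 memory blocks.
Excess: 5 − 4 = 1.

1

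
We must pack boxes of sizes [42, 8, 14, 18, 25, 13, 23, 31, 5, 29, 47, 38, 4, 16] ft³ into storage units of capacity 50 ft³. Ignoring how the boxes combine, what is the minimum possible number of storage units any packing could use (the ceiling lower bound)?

Total size = 42 + 8 + 14 + 18 + 25 + 13 + 23 + 31 + 5 + 29 + 47 + 38 + 4 + 16 = 313 ft³.
⌈313 / 50⌉ = 7.

7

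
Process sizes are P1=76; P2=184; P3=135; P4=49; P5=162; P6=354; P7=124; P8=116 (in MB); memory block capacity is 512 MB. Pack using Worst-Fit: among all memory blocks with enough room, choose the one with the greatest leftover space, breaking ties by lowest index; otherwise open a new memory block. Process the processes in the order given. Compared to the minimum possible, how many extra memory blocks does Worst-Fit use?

0

Worst-Fit: [76,184,135,49] [162,124,116] [354] → 3 memory blocks.
Total size 1200 MB; any packing needs at least ⌈1200/512⌉ = 3 memory blocks.
So 3 is already optimal.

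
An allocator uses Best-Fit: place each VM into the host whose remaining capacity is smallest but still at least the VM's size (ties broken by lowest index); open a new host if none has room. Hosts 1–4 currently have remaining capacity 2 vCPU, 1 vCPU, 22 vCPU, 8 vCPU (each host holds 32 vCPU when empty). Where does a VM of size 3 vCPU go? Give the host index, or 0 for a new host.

Hosts with room: host 3 (22 vCPU), host 4 (8 vCPU).
Tightest fit is host 4 with 8 vCPU free.

4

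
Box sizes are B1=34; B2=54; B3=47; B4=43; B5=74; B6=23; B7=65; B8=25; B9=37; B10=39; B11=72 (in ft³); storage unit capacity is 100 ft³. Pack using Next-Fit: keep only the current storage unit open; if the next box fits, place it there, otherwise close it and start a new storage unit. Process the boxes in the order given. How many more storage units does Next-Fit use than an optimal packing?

0

Next-Fit: [34,54] [47,43] [74,23] [65,25] [37,39] [72] → 6 storage units.
Total size 513 ft³; any packing needs at least ⌈513/100⌉ = 6 storage units.
So 6 is already optimal.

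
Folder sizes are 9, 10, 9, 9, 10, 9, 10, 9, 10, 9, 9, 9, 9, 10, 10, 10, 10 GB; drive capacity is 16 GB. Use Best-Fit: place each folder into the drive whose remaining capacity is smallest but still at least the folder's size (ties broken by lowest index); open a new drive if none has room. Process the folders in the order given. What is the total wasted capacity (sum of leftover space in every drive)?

Put 9 GB in drive 1; 7 GB remain.
Put 10 GB in drive 2; 6 GB remain.
Put 9 GB in drive 3; 7 GB remain.
Put 9 GB in drive 4; 7 GB remain.
Put 10 GB in drive 5; 6 GB remain.
Put 9 GB in drive 6; 7 GB remain.
Put 10 GB in drive 7; 6 GB remain.
Put 9 GB in drive 8; 7 GB remain.
Put 10 GB in drive 9; 6 GB remain.
Put 9 GB in drive 10; 7 GB remain.
Put 9 GB in drive 11; 7 GB remain.
Put 9 GB in drive 12; 7 GB remain.
Put 9 GB in drive 13; 7 GB remain.
Put 10 GB in drive 14; 6 GB remain.
Put 10 GB in drive 15; 6 GB remain.
Put 10 GB in drive 16; 6 GB remain.
Put 10 GB in drive 17; 6 GB remain.
17 drives × 16 GB = 272 GB; used 161 GB; unused 111 GB.

111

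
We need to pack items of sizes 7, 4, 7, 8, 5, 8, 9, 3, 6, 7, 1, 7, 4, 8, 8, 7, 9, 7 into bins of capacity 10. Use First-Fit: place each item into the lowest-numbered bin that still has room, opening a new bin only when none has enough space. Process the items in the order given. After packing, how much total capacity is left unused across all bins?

25

bin 1: place 7, 3 left
bin 2: place 4, 6 left
bin 3: place 7, 3 left
bin 4: place 8, 2 left
bin 2: place 5, 1 left
bin 5: place 8, 2 left
bin 6: place 9, 1 left
bin 1: place 3, 0 left
bin 7: place 6, 4 left
bin 8: place 7, 3 left
bin 2: place 1, 0 left
bin 9: place 7, 3 left
bin 7: place 4, 0 left
bin 10: place 8, 2 left
bin 11: place 8, 2 left
bin 12: place 7, 3 left
bin 13: place 9, 1 left
bin 14: place 7, 3 left
14 bins × 10 = 140; used 115; unused 25.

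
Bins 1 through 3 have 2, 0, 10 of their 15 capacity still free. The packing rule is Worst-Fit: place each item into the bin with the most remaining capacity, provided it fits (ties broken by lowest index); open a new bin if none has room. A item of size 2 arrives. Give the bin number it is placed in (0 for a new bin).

3

Bins with room: bin 1 (2), bin 3 (10).
Most room is bin 3 with 10 free.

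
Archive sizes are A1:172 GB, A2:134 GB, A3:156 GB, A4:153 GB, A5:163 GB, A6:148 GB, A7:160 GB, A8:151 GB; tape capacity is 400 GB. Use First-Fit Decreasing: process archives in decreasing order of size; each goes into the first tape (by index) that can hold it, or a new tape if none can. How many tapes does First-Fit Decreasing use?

4

Sorted descending: 172, 163, 160, 156, 153, 151, 148, 134.
Put 172 GB in tape 1; 228 GB remain.
Put 163 GB in tape 1; 65 GB remain.
Put 160 GB in tape 2; 240 GB remain.
Put 156 GB in tape 2; 84 GB remain.
Put 153 GB in tape 3; 247 GB remain.
Put 151 GB in tape 3; 96 GB remain.
Put 148 GB in tape 4; 252 GB remain.
Put 134 GB in tape 4; 118 GB remain.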